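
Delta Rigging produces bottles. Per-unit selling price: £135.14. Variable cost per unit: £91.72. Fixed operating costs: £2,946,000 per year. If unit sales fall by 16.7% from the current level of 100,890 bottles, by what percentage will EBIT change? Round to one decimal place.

At 100,890 units, contribution = 100,890 × £43.42 = £4,380,643.80.
Operating income = contribution − fixed costs = £4,380,643.80 − £2,946,000 = £1,434,643.80.
DOL = contribution ÷ EBIT = £4,380,643.80 ÷ £1,434,643.80 = 3.0535.
Operating income changes by 3.0535 × -16.7% = -51.0%.

-51.0%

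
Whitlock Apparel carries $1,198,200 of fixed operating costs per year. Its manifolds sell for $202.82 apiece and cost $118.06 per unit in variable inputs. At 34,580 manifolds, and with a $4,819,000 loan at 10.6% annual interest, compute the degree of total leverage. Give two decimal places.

At 34,580 units, contribution = 34,580 × $84.76 = $2,931,000.80.
EBIT = $2,931,000.80 − $1,198,200 = $1,732,800.80. Interest = $510,814.00, so EBIT − I = $1,221,986.80.
DCL = contribution ÷ (EBIT − I) = $2,931,000.80 ÷ $1,221,986.80 = 2.3986.

2.40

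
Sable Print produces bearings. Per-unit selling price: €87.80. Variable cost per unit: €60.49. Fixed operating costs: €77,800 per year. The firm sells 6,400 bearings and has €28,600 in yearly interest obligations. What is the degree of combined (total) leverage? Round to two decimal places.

At 6,400 units, contribution = 6,400 × €27.31 = €174,784.00.
Operating income = contribution − fixed costs = €174,784.00 − €77,800 = €96,984.00. Interest = €28,600.00, so EBIT − I = €68,384.00.
Degree of total leverage = total CM / (EBIT − interest) = €174,784.00 / €68,384.00 = 2.5559.

2.56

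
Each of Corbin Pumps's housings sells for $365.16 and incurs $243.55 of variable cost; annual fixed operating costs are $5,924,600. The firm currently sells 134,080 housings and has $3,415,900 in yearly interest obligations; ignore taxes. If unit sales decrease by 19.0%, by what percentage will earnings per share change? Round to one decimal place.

-44.5%

At 134,080 units, contribution = 134,080 × $121.61 = $16,305,468.80.
Operating income = contribution − fixed costs = $16,305,468.80 − $5,924,600 = $10,380,868.80.
After interest of $3,415,900.00, pre-tax earnings = $6,964,968.80.
DCL = total CM / (EBIT − I) = $16,305,468.80 / $6,964,968.80 = 2.3411.
%ΔEPS = DCL × %ΔSales = 2.3411 × -19.0% = -44.5%.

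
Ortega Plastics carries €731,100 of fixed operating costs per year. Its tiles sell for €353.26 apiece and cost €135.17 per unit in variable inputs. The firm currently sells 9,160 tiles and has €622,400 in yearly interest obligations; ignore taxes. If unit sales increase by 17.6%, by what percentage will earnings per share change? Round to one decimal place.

+54.6%

Total contribution margin = 9,160 × €218.09 = €1,997,704.40.
Operating income = contribution − fixed costs = €1,997,704.40 − €731,100 = €1,266,604.40.
After interest of €622,400.00, pre-tax earnings = €644,204.40.
DCL = total CM / (EBIT − I) = €1,997,704.40 / €644,204.40 = 3.1010.
EPS therefore changes by 3.1010 × (+17.6%) = +54.6%.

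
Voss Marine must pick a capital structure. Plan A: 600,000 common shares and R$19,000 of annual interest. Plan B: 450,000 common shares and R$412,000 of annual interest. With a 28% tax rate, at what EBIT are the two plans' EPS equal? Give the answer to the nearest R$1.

R$1,591,000

Set EPS_A = EPS_B: (EBIT − R$19,000)(1 − 0.28) ÷ 600,000 = (EBIT − R$412,000)(1 − 0.28) ÷ 450,000.
Cancelling (1 − t) and cross-multiplying: 450,000·(EBIT − 19,000) = 600,000·(EBIT − 412,000).
Solving, EBIT = (412,000·600,000 − 19,000·450,000) / (600,000 − 450,000) = 238,650,000,000 / 150,000 = 1,591,000.00.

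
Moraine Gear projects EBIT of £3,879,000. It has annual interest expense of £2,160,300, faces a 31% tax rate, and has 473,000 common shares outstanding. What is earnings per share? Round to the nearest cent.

Interest = £2,160,300.00, so EBT = £3,879,000 − £2,160,300.00 = £1,718,700.00.
Net income = £1,718,700.00 × (1 − 0.31) = £1,185,903.00.
Per share: £1,185,903.00 / 473,000 shares = £2.51.

£2.51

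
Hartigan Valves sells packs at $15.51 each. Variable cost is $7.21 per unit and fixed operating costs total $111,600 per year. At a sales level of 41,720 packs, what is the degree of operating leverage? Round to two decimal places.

At 41,720 units, contribution = 41,720 × $8.30 = $346,276.00.
Operating income = contribution − fixed costs = $346,276.00 − $111,600 = $234,676.00.
So DOL = total CM / EBIT = $346,276.00 / $234,676.00 = 1.4755.

1.48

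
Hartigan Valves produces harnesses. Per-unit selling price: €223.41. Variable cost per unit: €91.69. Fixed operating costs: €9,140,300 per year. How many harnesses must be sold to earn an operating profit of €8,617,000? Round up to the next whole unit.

134,811 harnesses

Unit CM = price − variable cost = €223.41 − €91.69 = €131.72.
Units = (FC + target) / CM = (€9,140,300 + €8,617,000) / €131.72 = 134,810.96, so 134,811 harnesses.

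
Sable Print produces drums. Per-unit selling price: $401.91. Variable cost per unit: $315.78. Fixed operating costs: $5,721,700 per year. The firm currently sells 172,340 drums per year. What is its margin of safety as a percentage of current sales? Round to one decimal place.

Unit CM = price − variable cost = $401.91 − $315.78 = $86.13. Break-even units = $5,721,700 ÷ $86.13 = 66,430.98; break-even revenue = 66,430.98 × $401.91 = $26,699,273.74.
Actual sales revenue = 172,340 × $401.91 = $69,265,169.40.
Margin of safety = ($69,265,169.40 − $26,699,273.74) ÷ $69,265,169.40 = 61.5%.

61.5%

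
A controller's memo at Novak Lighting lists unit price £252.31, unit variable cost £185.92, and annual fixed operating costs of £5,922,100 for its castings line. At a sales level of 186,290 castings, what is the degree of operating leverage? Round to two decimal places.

Contribution at this volume is 186,290 × £66.39 = £12,367,793.10.
Subtracting fixed costs: EBIT = £12,367,793.10 − £5,922,100 = £6,445,693.10.
DOL = contribution ÷ EBIT = £12,367,793.10 ÷ £6,445,693.10 = 1.9188.

1.92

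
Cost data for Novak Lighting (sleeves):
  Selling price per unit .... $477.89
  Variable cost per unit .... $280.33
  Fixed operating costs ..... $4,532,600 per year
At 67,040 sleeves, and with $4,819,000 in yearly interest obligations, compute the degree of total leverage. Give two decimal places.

Total contribution margin = 67,040 × $197.56 = $13,244,422.40.
Operating income = contribution − fixed costs = $13,244,422.40 − $4,532,600 = $8,711,822.40. Interest = $4,819,000.00.
DOL = $13,244,422.40 ÷ $8,711,822.40 = 1.5203; DFL = $8,711,822.40 ÷ $3,892,822.40 = 2.2379.
Combined leverage = 1.5203 × 2.2379 = 3.4023.

3.40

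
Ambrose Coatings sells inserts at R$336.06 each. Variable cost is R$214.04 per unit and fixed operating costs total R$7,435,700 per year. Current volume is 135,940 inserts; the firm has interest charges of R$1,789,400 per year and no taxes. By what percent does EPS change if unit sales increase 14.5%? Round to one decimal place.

At 135,940 units, contribution = 135,940 × R$122.02 = R$16,587,398.80.
Subtracting fixed costs: EBIT = R$16,587,398.80 − R$7,435,700 = R$9,151,698.80.
Interest = R$1,789,400.00, so EBIT − I = R$7,362,298.80.
DCL = total CM / (EBIT − I) = R$16,587,398.80 / R$7,362,298.80 = 2.2530.
EPS therefore changes by 2.2530 × (+14.5%) = +32.7%.

+32.7%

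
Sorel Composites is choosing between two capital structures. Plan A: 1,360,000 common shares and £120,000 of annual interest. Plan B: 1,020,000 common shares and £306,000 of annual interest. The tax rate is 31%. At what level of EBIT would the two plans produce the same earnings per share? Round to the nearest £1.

£864,000

Set EPS_A = EPS_B: (EBIT − £120,000)(1 − 0.31) ÷ 1,360,000 = (EBIT − £306,000)(1 − 0.31) ÷ 1,020,000.
The (1 − t) factor cancels: (EBIT − 120,000) × 1,020,000 = (EBIT − 306,000) × 1,360,000.
Solving, EBIT = (306,000·1,360,000 − 120,000·1,020,000) / (1,360,000 − 1,020,000) = 293,760,000,000 / 340,000 = 864,000.00.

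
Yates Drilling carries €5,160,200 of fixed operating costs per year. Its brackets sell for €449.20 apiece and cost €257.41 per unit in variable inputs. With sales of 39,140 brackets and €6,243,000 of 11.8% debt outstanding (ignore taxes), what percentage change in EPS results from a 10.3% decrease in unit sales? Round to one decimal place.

-48.0%

At 39,140 units, contribution = 39,140 × €191.79 = €7,506,660.60.
Operating income = contribution − fixed costs = €7,506,660.60 − €5,160,200 = €2,346,460.60.
Interest = €736,674.00, so EBIT − I = €1,609,786.60.
DCL = total CM / (EBIT − I) = €7,506,660.60 / €1,609,786.60 = 4.6631.
%ΔEPS = DCL × %ΔSales = 4.6631 × -10.3% = -48.0%.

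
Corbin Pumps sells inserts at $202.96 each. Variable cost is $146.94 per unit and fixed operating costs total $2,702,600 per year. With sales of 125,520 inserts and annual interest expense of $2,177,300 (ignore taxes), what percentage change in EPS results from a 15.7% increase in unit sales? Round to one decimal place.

Total contribution margin = 125,520 × $56.02 = $7,031,630.40.
Operating income = contribution − fixed costs = $7,031,630.40 − $2,702,600 = $4,329,030.40.
After interest of $2,177,300.00, pre-tax earnings = $2,151,730.40.
DCL = total CM / (EBIT − I) = $7,031,630.40 / $2,151,730.40 = 3.2679.
EPS therefore changes by 3.2679 × (+15.7%) = +51.3%.

+51.3%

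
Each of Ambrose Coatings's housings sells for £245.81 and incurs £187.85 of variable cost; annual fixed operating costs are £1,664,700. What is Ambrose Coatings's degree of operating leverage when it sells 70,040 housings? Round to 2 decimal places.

Total contribution margin = 70,040 × £57.96 = £4,059,518.40.
Operating income = contribution − fixed costs = £4,059,518.40 − £1,664,700 = £2,394,818.40.
Degree of operating leverage = £4,059,518.40 / £2,394,818.40 = 1.6951.

1.70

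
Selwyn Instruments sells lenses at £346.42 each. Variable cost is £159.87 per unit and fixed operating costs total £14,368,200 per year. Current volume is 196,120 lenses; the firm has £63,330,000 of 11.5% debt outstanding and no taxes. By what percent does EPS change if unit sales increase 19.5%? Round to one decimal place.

+47.8%

Total contribution margin = 196,120 × £186.55 = £36,586,186.00.
Subtracting fixed costs: EBIT = £36,586,186.00 − £14,368,200 = £22,217,986.00.
After interest of £7,282,950.00, pre-tax earnings = £14,935,036.00.
Degree of combined leverage = contribution ÷ (EBIT − I) = £36,586,186.00 ÷ £14,935,036.00 = 2.4497.
EPS therefore changes by 2.4497 × (+19.5%) = +47.8%.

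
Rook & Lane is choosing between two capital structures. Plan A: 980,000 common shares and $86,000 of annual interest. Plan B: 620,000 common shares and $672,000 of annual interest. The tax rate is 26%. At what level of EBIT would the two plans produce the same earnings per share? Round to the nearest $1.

$1,681,222

At indifference, (EBIT − 86,000)(1 − t)/980,000 = (EBIT − 672,000)(1 − t)/620,000.
Cancelling (1 − t) and cross-multiplying: 620,000·(EBIT − 86,000) = 980,000·(EBIT − 672,000).
EBIT × (980,000 − 620,000) = 672,000 × 980,000 − 86,000 × 620,000 = 605,240,000,000, so EBIT = 605,240,000,000 ÷ 360,000 = 1,681,222.22.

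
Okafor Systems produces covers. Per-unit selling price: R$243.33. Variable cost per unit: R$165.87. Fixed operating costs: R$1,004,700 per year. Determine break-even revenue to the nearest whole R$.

CM per unit = R$243.33 − R$165.87 = R$77.46; CM ratio = R$77.46 / R$243.33 = 0.3183.
Break-even revenue = fixed costs × price ÷ CM = R$1,004,700 × R$243.33 ÷ R$77.46 = R$3,156,128.

R$3,156,128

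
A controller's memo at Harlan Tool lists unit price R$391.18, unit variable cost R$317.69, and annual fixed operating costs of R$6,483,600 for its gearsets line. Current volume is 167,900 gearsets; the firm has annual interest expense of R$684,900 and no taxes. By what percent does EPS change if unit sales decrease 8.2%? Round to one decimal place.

Contribution at this volume is 167,900 × R$73.49 = R$12,338,971.00.
Operating income = contribution − fixed costs = R$12,338,971.00 − R$6,483,600 = R$5,855,371.00.
Interest = R$684,900.00, so EBIT − I = R$5,170,471.00.
Degree of combined leverage = contribution ÷ (EBIT − I) = R$12,338,971.00 ÷ R$5,170,471.00 = 2.3864.
%ΔEPS = DCL × %ΔSales = 2.3864 × -8.2% = -19.6%.

-19.6%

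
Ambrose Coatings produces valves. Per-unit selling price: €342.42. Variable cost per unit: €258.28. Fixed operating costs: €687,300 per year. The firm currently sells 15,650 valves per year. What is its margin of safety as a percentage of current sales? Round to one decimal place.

47.8%

Contribution margin per unit = €342.42 − €258.28 = €84.14. Break-even units = €687,300 ÷ €84.14 = 8,168.53; break-even revenue = 8,168.53 × €342.42 = €2,797,067.58.
Current sales = 15,650 × €342.42 = €5,358,873.00.
Margin of safety = (€5,358,873.00 − €2,797,067.58) ÷ €5,358,873.00 = 47.8%.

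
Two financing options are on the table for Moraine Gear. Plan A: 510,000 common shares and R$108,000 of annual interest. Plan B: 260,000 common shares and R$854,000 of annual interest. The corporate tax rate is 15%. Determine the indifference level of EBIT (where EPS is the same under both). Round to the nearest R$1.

R$1,629,840

At indifference, (EBIT − 108,000)(1 − t)/510,000 = (EBIT − 854,000)(1 − t)/260,000.
Cancelling (1 − t) and cross-multiplying: 260,000·(EBIT − 108,000) = 510,000·(EBIT − 854,000).
EBIT × (510,000 − 260,000) = 854,000 × 510,000 − 108,000 × 260,000 = 407,460,000,000, so EBIT = 407,460,000,000 ÷ 250,000 = 1,629,840.00.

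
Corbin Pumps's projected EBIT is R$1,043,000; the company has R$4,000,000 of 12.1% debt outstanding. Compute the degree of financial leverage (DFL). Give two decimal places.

1.87

Interest = R$484,000.00.
DFL = EBIT ÷ (EBIT − I) = R$1,043,000 ÷ (R$1,043,000 − R$484,000.00) = R$1,043,000 ÷ R$559,000.00 = 1.8658.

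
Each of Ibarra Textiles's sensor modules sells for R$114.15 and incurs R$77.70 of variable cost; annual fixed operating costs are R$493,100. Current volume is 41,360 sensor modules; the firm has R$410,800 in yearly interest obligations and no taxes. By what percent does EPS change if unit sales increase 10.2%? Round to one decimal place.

Total contribution margin = 41,360 × R$36.45 = R$1,507,572.00.
EBIT = R$1,507,572.00 − R$493,100 = R$1,014,472.00.
Interest = R$410,800.00, so EBIT − I = R$603,672.00.
DCL = total CM / (EBIT − I) = R$1,507,572.00 / R$603,672.00 = 2.4973.
EPS therefore changes by 2.4973 × (+10.2%) = +25.5%.

+25.5%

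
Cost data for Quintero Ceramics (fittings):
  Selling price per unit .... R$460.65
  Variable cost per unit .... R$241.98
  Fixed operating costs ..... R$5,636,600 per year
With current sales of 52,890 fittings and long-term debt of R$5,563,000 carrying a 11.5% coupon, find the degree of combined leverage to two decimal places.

Contribution at this volume is 52,890 × R$218.67 = R$11,565,456.30.
Subtracting fixed costs: EBIT = R$11,565,456.30 − R$5,636,600 = R$5,928,856.30. Interest = R$639,745.00.
DOL = R$11,565,456.30 ÷ R$5,928,856.30 = 1.9507; DFL = R$5,928,856.30 ÷ R$5,289,111.30 = 1.1210.
DCL = DOL × DFL = 1.9507 × 1.1210 = 2.1867.

2.19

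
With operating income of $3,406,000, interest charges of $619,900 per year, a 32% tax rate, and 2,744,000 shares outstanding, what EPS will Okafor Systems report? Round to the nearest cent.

Interest = $619,900.00, so EBT = $3,406,000 − $619,900.00 = $2,786,100.00.
Net income = $2,786,100.00 × (1 − 0.32) = $1,894,548.00.
EPS = $1,894,548.00 ÷ 2,744,000 = $0.69.

$0.69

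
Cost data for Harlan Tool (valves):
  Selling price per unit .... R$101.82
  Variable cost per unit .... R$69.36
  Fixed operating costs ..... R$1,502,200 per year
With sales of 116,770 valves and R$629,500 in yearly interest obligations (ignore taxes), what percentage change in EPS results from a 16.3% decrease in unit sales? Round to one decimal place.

Total contribution margin = 116,770 × R$32.46 = R$3,790,354.20.
Operating income = contribution − fixed costs = R$3,790,354.20 − R$1,502,200 = R$2,288,154.20.
After interest of R$629,500.00, pre-tax earnings = R$1,658,654.20.
DCL = total CM / (EBIT − I) = R$3,790,354.20 / R$1,658,654.20 = 2.2852.
%ΔEPS = DCL × %ΔSales = 2.2852 × -16.3% = -37.2%.

-37.2%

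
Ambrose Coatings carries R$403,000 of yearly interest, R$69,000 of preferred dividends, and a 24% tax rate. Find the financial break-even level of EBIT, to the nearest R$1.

R$493,789

Grossing the preferred dividend up to pre-tax terms: R$69,000 / (1 − 0.24) = R$90,789.47.
EPS = 0 when EBIT covers interest plus the pre-tax preferred burden: R$403,000 + R$90,789.47 = R$493,789.47.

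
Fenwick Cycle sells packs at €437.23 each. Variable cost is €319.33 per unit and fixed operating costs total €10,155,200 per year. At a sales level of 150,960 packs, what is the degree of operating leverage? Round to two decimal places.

Contribution at this volume is 150,960 × €117.90 = €17,798,184.00.
Operating income = contribution − fixed costs = €17,798,184.00 − €10,155,200 = €7,642,984.00.
DOL = contribution ÷ EBIT = €17,798,184.00 ÷ €7,642,984.00 = 2.3287.

2.33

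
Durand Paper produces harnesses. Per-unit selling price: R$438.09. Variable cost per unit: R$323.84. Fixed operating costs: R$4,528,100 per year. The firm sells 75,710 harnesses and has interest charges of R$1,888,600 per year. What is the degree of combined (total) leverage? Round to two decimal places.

3.87

At 75,710 units, contribution = 75,710 × R$114.25 = R$8,649,867.50.
Subtracting fixed costs: EBIT = R$8,649,867.50 − R$4,528,100 = R$4,121,767.50. Interest = R$1,888,600.00.
DOL = R$8,649,867.50 ÷ R$4,121,767.50 = 2.0986; DFL = R$4,121,767.50 ÷ R$2,233,167.50 = 1.8457.
Combined leverage = 2.0986 × 1.8457 = 3.8734.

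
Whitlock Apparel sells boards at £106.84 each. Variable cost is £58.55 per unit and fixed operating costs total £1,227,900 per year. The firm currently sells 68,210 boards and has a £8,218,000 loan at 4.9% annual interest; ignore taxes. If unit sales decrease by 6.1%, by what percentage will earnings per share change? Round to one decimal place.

-12.1%

At 68,210 units, contribution = 68,210 × £48.29 = £3,293,860.90.
Subtracting fixed costs: EBIT = £3,293,860.90 − £1,227,900 = £2,065,960.90.
Interest = £402,682.00, so EBIT − I = £1,663,278.90.
DCL = total CM / (EBIT − I) = £3,293,860.90 / £1,663,278.90 = 1.9803.
EPS therefore changes by 1.9803 × (-6.1%) = -12.1%.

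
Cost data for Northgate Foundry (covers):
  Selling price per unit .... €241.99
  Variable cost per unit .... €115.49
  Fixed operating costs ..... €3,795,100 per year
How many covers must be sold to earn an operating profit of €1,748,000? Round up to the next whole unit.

Contribution margin per unit = €241.99 − €115.49 = €126.50.
Need Q such that Q × €126.50 − €3,795,100 = €1,748,000, i.e. Q = €5,543,100 / €126.50 = 43,818.97 → 43,819.

43,819 covers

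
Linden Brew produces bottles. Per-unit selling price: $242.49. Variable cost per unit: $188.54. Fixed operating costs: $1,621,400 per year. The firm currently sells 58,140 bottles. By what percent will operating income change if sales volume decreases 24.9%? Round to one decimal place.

Contribution at this volume is 58,140 × $53.95 = $3,136,653.00.
EBIT = $3,136,653.00 − $1,621,400 = $1,515,253.00.
Degree of operating leverage = $3,136,653.00 / $1,515,253.00 = 2.0701.
So EBIT moves 2.0701 × (-24.9%) = -51.5%.

-51.5%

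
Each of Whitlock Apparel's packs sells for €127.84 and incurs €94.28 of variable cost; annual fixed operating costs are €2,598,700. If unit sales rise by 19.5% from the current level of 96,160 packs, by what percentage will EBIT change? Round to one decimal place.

Contribution at this volume is 96,160 × €33.56 = €3,227,129.60.
EBIT = €3,227,129.60 − €2,598,700 = €628,429.60.
DOL = contribution ÷ EBIT = €3,227,129.60 ÷ €628,429.60 = 5.1352.
So EBIT moves 5.1352 × (+19.5%) = +100.1%.

+100.1%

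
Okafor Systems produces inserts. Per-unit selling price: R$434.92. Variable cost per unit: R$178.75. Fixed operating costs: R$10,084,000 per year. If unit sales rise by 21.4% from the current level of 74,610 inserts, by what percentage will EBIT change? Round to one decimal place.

+45.3%

Total contribution margin = 74,610 × R$256.17 = R$19,112,843.70.
EBIT = R$19,112,843.70 − R$10,084,000 = R$9,028,843.70.
So DOL = total CM / EBIT = R$19,112,843.70 / R$9,028,843.70 = 2.1169.
Operating income changes by 2.1169 × +21.4% = +45.3%.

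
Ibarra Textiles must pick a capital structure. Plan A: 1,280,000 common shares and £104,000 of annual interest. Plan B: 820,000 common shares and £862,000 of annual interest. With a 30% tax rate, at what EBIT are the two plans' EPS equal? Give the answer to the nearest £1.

At indifference, (EBIT − 104,000)(1 − t)/1,280,000 = (EBIT − 862,000)(1 − t)/820,000.
Cancelling (1 − t) and cross-multiplying: 820,000·(EBIT − 104,000) = 1,280,000·(EBIT − 862,000).
EBIT × (1,280,000 − 820,000) = 862,000 × 1,280,000 − 104,000 × 820,000 = 1,018,080,000,000, so EBIT = 1,018,080,000,000 ÷ 460,000 = 2,213,217.39.

£2,213,217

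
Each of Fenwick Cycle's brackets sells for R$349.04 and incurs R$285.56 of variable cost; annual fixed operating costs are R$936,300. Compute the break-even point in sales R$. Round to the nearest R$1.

Contribution margin per unit = R$349.04 − R$285.56 = R$63.48, a CM ratio of R$63.48 ÷ R$349.04 = 0.1819.
Break-even sales = FC ÷ CM ratio = R$936,300 × R$349.04 / R$63.48 = R$5,148,175.

R$5,148,175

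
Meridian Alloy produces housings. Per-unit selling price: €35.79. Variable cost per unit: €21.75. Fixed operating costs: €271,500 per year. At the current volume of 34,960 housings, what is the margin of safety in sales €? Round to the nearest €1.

Unit CM = price − variable cost = €35.79 − €21.75 = €14.04. Break-even units = €271,500 ÷ €14.04 = 19,337.61; break-even revenue = 19,337.61 × €35.79 = €692,092.95.
Current sales = 34,960 × €35.79 = €1,251,218.40.
Margin of safety = €1,251,218.40 − €692,092.95 = €559,125.

€559,125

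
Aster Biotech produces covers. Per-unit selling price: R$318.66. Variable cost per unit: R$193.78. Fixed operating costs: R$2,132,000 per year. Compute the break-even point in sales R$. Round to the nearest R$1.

Contribution margin per unit = R$318.66 − R$193.78 = R$124.88, a CM ratio of R$124.88 ÷ R$318.66 = 0.3919.
Break-even revenue = fixed costs × price ÷ CM = R$2,132,000 × R$318.66 ÷ R$124.88 = R$5,440,288.

R$5,440,288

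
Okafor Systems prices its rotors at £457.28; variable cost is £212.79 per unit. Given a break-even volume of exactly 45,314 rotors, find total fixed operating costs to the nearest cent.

£11,078,819.86

Each unit contributes £457.28 − £212.79 = £244.49.
Fixed costs = break-even units × CM = 45,314 × £244.49 = £11,078,819.86.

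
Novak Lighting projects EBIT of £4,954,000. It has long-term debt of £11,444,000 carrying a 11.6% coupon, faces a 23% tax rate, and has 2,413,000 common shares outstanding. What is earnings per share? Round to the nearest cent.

Interest = £1,327,504.00, so EBT = £4,954,000 − £1,327,504.00 = £3,626,496.00.
Net income = £3,626,496.00 × (1 − 0.23) = £2,792,401.92.
Per share: £2,792,401.92 / 2,413,000 shares = £1.16.

£1.16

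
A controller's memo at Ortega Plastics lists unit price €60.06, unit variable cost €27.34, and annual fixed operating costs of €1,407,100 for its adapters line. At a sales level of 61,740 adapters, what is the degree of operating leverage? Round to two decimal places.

Contribution at this volume is 61,740 × €32.72 = €2,020,132.80.
EBIT = €2,020,132.80 − €1,407,100 = €613,032.80.
So DOL = total CM / EBIT = €2,020,132.80 / €613,032.80 = 3.2953.

3.30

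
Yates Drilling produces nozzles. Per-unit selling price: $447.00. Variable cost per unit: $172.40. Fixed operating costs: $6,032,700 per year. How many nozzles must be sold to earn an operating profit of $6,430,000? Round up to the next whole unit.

Contribution margin per unit = $447.00 − $172.40 = $274.60.
Units = (FC + target) / CM = ($6,032,700 + $6,430,000) / $274.60 = 45,384.92, so 45,385 nozzles.

45,385 nozzles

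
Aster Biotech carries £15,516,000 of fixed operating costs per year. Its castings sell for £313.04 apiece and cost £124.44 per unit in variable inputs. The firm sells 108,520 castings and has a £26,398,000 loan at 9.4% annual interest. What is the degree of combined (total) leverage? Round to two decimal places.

8.29

At 108,520 units, contribution = 108,520 × £188.60 = £20,466,872.00.
EBIT = £20,466,872.00 − £15,516,000 = £4,950,872.00. Interest = £2,481,412.00.
DOL = £20,466,872.00 ÷ £4,950,872.00 = 4.1340; DFL = £4,950,872.00 ÷ £2,469,460.00 = 2.0048.
DCL = DOL × DFL = 4.1340 × 2.0048 = 8.2878.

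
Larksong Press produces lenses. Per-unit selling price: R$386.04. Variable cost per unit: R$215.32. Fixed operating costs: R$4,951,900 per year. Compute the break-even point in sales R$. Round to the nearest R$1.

R$11,197,466

Contribution margin per unit = R$386.04 − R$215.32 = R$170.72, a CM ratio of R$170.72 ÷ R$386.04 = 0.4422.
Break-even sales = FC ÷ CM ratio = R$4,951,900 × R$386.04 / R$170.72 = R$11,197,466.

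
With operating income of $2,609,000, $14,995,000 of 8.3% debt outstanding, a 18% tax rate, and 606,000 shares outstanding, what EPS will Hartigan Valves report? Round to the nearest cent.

$1.85

Pre-tax income = $2,609,000 − $1,244,585.00 = $1,364,415.00.
After tax at 18%: net income = $1,364,415.00 × 0.82 = $1,118,820.30.
EPS = $1,118,820.30 ÷ 606,000 = $1.85.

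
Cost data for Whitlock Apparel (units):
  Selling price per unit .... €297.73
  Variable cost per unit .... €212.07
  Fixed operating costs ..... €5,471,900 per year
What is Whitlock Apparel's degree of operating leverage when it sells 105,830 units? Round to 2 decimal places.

At 105,830 units, contribution = 105,830 × €85.66 = €9,065,397.80.
Subtracting fixed costs: EBIT = €9,065,397.80 − €5,471,900 = €3,593,497.80.
Degree of operating leverage = €9,065,397.80 / €3,593,497.80 = 2.5227.

2.52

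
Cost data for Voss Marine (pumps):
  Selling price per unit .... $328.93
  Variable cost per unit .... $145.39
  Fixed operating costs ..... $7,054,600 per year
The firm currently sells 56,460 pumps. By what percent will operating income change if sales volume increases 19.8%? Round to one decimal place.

Contribution at this volume is 56,460 × $183.54 = $10,362,668.40.
Subtracting fixed costs: EBIT = $10,362,668.40 − $7,054,600 = $3,308,068.40.
DOL = contribution ÷ EBIT = $10,362,668.40 ÷ $3,308,068.40 = 3.1325.
So EBIT moves 3.1325 × (+19.8%) = +62.0%.

+62.0%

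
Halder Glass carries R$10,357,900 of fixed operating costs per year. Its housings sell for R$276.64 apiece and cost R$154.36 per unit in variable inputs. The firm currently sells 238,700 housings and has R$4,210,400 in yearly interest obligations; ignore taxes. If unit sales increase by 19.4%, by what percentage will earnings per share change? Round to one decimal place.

+38.7%

At 238,700 units, contribution = 238,700 × R$122.28 = R$29,188,236.00.
Subtracting fixed costs: EBIT = R$29,188,236.00 − R$10,357,900 = R$18,830,336.00.
After interest of R$4,210,400.00, pre-tax earnings = R$14,619,936.00.
DCL = total CM / (EBIT − I) = R$29,188,236.00 / R$14,619,936.00 = 1.9965.
%ΔEPS = DCL × %ΔSales = 1.9965 × +19.4% = +38.7%.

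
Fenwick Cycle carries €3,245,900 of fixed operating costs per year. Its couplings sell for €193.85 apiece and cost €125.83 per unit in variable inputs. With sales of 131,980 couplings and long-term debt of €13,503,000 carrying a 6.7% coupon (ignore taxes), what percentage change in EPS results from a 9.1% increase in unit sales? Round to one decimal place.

+16.9%

At 131,980 units, contribution = 131,980 × €68.02 = €8,977,279.60.
Operating income = contribution − fixed costs = €8,977,279.60 − €3,245,900 = €5,731,379.60.
After interest of €904,701.00, pre-tax earnings = €4,826,678.60.
DCL = total CM / (EBIT − I) = €8,977,279.60 / €4,826,678.60 = 1.8599.
EPS therefore changes by 1.8599 × (+9.1%) = +16.9%.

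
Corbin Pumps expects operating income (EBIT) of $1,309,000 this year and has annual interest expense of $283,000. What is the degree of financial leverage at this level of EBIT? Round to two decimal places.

Interest = $283,000.00.
Degree of financial leverage = EBIT / (EBIT − interest) = $1,309,000 / $1,026,000.00 = 1.2758.

1.28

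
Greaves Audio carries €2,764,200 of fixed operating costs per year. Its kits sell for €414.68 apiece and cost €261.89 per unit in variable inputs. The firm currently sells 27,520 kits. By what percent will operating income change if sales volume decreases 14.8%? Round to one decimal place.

-43.2%

At 27,520 units, contribution = 27,520 × €152.79 = €4,204,780.80.
Subtracting fixed costs: EBIT = €4,204,780.80 − €2,764,200 = €1,440,580.80.
Degree of operating leverage = €4,204,780.80 / €1,440,580.80 = 2.9188.
%ΔEBIT = DOL × %ΔSales = 2.9188 × -14.8% = -43.2%.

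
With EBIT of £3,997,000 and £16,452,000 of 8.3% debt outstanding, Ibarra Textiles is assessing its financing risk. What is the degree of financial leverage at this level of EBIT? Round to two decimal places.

Interest = £1,365,516.00.
DFL = EBIT ÷ (EBIT − I) = £3,997,000 ÷ (£3,997,000 − £1,365,516.00) = £3,997,000 ÷ £2,631,484.00 = 1.5189.

1.52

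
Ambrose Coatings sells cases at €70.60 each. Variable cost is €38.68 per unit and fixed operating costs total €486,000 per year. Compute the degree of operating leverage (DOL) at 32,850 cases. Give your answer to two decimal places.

Total contribution margin = 32,850 × €31.92 = €1,048,572.00.
Subtracting fixed costs: EBIT = €1,048,572.00 − €486,000 = €562,572.00.
Degree of operating leverage = €1,048,572.00 / €562,572.00 = 1.8639.

1.86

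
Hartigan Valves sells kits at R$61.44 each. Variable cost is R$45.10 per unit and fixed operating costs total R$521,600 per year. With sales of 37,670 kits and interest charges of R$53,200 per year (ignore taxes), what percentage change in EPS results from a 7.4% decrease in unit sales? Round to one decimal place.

Total contribution margin = 37,670 × R$16.34 = R$615,527.80.
EBIT = R$615,527.80 − R$521,600 = R$93,927.80.
After interest of R$53,200.00, pre-tax earnings = R$40,727.80.
Degree of combined leverage = contribution ÷ (EBIT − I) = R$615,527.80 ÷ R$40,727.80 = 15.1132.
%ΔEPS = DCL × %ΔSales = 15.1132 × -7.4% = -111.8%.

-111.8%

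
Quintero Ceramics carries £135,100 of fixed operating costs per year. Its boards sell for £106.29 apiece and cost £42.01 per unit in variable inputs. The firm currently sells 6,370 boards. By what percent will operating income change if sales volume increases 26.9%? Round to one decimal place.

+40.1%

At 6,370 units, contribution = 6,370 × £64.28 = £409,463.60.
Operating income = contribution − fixed costs = £409,463.60 − £135,100 = £274,363.60.
DOL = contribution ÷ EBIT = £409,463.60 ÷ £274,363.60 = 1.4924.
%ΔEBIT = DOL × %ΔSales = 1.4924 × +26.9% = +40.1%.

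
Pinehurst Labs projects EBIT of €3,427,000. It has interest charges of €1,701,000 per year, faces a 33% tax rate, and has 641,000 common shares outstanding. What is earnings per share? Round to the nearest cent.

€1.80

Pre-tax income = €3,427,000 − €1,701,000.00 = €1,726,000.00.
Net income = €1,726,000.00 × (1 − 0.33) = €1,156,420.00.
EPS = €1,156,420.00 ÷ 641,000 = €1.80.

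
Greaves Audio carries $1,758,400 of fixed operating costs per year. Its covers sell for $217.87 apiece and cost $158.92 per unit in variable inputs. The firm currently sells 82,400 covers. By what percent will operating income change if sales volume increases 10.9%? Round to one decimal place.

Contribution at this volume is 82,400 × $58.95 = $4,857,480.00.
Subtracting fixed costs: EBIT = $4,857,480.00 − $1,758,400 = $3,099,080.00.
So DOL = total CM / EBIT = $4,857,480.00 / $3,099,080.00 = 1.5674.
Operating income changes by 1.5674 × +10.9% = +17.1%.

+17.1%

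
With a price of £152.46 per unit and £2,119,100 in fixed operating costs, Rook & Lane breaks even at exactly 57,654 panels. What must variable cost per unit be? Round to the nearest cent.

At break-even, FC = Q × (P − VC), so P − VC = £2,119,100 ÷ 57,654 = £36.7555.
Variable cost per unit = £152.46 − £36.7555 = £115.70.

£115.70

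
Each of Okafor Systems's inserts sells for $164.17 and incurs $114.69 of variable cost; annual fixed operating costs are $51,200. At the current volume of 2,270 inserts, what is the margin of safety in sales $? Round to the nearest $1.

Each unit contributes $164.17 − $114.69 = $49.48. Break-even units = $51,200 ÷ $49.48 = 1,034.76; break-even revenue = 1,034.76 × $164.17 = $169,876.80.
Current sales = 2,270 × $164.17 = $372,665.90.
Margin of safety = $372,665.90 − $169,876.80 = $202,789.

$202,789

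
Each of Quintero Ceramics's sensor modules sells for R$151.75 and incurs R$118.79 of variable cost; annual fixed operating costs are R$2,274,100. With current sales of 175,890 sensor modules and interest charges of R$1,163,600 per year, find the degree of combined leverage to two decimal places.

Total contribution margin = 175,890 × R$32.96 = R$5,797,334.40.
Subtracting fixed costs: EBIT = R$5,797,334.40 − R$2,274,100 = R$3,523,234.40. Interest = R$1,163,600.00, so EBIT − I = R$2,359,634.40.
DCL = contribution ÷ (EBIT − I) = R$5,797,334.40 ÷ R$2,359,634.40 = 2.4569.

2.46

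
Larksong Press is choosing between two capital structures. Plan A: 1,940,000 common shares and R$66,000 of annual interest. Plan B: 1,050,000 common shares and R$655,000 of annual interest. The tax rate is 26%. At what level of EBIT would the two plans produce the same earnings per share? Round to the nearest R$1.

Set EPS_A = EPS_B: (EBIT − R$66,000)(1 − 0.26) ÷ 1,940,000 = (EBIT − R$655,000)(1 − 0.26) ÷ 1,050,000.
Cancelling (1 − t) and cross-multiplying: 1,050,000·(EBIT − 66,000) = 1,940,000·(EBIT − 655,000).
Solving, EBIT = (655,000·1,940,000 − 66,000·1,050,000) / (1,940,000 − 1,050,000) = 1,201,400,000,000 / 890,000 = 1,349,887.64.

R$1,349,888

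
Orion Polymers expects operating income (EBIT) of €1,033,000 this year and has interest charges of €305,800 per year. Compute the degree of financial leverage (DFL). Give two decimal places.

1.42

Interest = €305,800.00.
DFL = EBIT ÷ (EBIT − I) = €1,033,000 ÷ (€1,033,000 − €305,800.00) = €1,033,000 ÷ €727,200.00 = 1.4205.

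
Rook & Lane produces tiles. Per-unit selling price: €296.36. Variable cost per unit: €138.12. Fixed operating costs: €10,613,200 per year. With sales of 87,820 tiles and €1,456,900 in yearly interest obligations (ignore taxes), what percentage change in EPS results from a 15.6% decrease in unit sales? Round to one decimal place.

-118.7%

At 87,820 units, contribution = 87,820 × €158.24 = €13,896,636.80.
Operating income = contribution − fixed costs = €13,896,636.80 − €10,613,200 = €3,283,436.80.
Interest = €1,456,900.00, so EBIT − I = €1,826,536.80.
DCL = total CM / (EBIT − I) = €13,896,636.80 / €1,826,536.80 = 7.6082.
EPS therefore changes by 7.6082 × (-15.6%) = -118.7%.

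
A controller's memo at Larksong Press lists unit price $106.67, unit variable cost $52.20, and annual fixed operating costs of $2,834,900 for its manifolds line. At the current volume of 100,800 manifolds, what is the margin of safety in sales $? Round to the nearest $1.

$5,200,679

Unit CM = price − variable cost = $106.67 − $52.20 = $54.47. Break-even units = $2,834,900 ÷ $54.47 = 52,045.16; break-even revenue = 52,045.16 × $106.67 = $5,551,657.48.
Current sales = 100,800 × $106.67 = $10,752,336.00.
Margin of safety = $10,752,336.00 − $5,551,657.48 = $5,200,679.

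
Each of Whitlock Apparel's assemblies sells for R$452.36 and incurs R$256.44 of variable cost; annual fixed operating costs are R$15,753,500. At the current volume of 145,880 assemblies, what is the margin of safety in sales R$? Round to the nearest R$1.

Unit CM = price − variable cost = R$452.36 − R$256.44 = R$195.92. Break-even units = R$15,753,500 ÷ R$195.92 = 80,407.82; break-even revenue = 80,407.82 × R$452.36 = R$36,373,281.24.
Current sales = 145,880 × R$452.36 = R$65,990,276.80.
Margin of safety = R$65,990,276.80 − R$36,373,281.24 = R$29,616,996.

R$29,616,996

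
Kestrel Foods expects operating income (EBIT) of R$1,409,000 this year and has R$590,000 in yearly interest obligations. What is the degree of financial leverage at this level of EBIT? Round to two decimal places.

1.72

Interest = R$590,000.00.
Degree of financial leverage = EBIT / (EBIT − interest) = R$1,409,000 / R$819,000.00 = 1.7204.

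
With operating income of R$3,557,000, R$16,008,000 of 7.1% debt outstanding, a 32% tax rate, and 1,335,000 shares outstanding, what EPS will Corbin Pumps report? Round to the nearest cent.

R$1.23

Interest = R$1,136,568.00, so EBT = R$3,557,000 − R$1,136,568.00 = R$2,420,432.00.
Net income = R$2,420,432.00 × (1 − 0.32) = R$1,645,893.76.
Per share: R$1,645,893.76 / 1,335,000 shares = R$1.23.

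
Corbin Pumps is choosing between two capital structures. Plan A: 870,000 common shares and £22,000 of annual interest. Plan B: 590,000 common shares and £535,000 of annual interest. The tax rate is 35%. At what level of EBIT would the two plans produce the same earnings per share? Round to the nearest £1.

£1,615,964

Set EPS_A = EPS_B: (EBIT − £22,000)(1 − 0.35) ÷ 870,000 = (EBIT − £535,000)(1 − 0.35) ÷ 590,000.
Cancelling (1 − t) and cross-multiplying: 590,000·(EBIT − 22,000) = 870,000·(EBIT − 535,000).
EBIT × (870,000 − 590,000) = 535,000 × 870,000 − 22,000 × 590,000 = 452,470,000,000, so EBIT = 452,470,000,000 ÷ 280,000 = 1,615,964.29.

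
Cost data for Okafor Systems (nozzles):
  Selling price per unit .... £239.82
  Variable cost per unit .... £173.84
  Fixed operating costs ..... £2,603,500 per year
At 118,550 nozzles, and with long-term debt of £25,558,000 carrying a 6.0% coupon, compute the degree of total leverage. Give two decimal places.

2.12

At 118,550 units, contribution = 118,550 × £65.98 = £7,821,929.00.
Operating income = contribution − fixed costs = £7,821,929.00 − £2,603,500 = £5,218,429.00. Interest = £1,533,480.00, so EBIT − I = £3,684,949.00.
Degree of total leverage = total CM / (EBIT − interest) = £7,821,929.00 / £3,684,949.00 = 2.1227.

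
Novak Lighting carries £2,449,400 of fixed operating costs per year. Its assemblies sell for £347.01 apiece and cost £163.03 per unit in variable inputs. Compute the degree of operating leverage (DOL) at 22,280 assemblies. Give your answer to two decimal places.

Total contribution margin = 22,280 × £183.98 = £4,099,074.40.
Subtracting fixed costs: EBIT = £4,099,074.40 − £2,449,400 = £1,649,674.40.
Degree of operating leverage = £4,099,074.40 / £1,649,674.40 = 2.4848.

2.48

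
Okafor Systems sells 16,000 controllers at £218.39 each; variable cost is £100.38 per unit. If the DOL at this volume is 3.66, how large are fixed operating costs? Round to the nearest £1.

£1,372,269

At 16,000 units, contribution = 16,000 × £118.01 = £1,888,160.00.
DOL = contribution / EBIT, so EBIT = £1,888,160.00 / 3.66 = £515,890.71.
And FC = contribution − EBIT = £1,888,160.00 − £515,890.71 = £1,372,269.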